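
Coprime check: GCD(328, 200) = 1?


Euclidean algorithm:
328 = 1 * 200 + 128
200 = 1 * 128 + 72
128 = 1 * 72 + 56
72 = 1 * 56 + 16
56 = 3 * 16 + 8
16 = 2 * 8 + 0
GCD(328, 200) = 8

No, not coprime (GCD = 8)


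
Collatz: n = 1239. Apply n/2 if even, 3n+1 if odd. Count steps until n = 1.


1239 → 3718 → 1859 → 5578 → 2789 → 8368 → 4184 → 2092 → 1046 → 523 → 1570 → 785 → 2356 → 1178 → 589 → 1768 → 884 → 442 → 221 → 664 → 332 → 166 → 83 → 250 → 125 → 376 → 188 → 94 → 47 → 142 → 71 → 214 → 107 → 322 → 161 → 484 → 242 → 121 → 364 → 182 → 91 → 274 → 137 → 412 → 206 → 103 → 310 → 155 → 466 → 233 → 700 → 350 → 175 → 526 → 263 → 790 → 395 → 1186 → 593 → 1780 → 890 → 445 → 1336 → 668 → 334 → 167 → 502 → 251 → 754 → 377 → 1132 → 566 → 283 → 850 → 425 → 1276 → 638 → 319 → 958 → 479 → 1438 → 719 → 2158 → 1079 → 3238 → 1619 → 4858 → 2429 → 7288 → 3644 → 1822 → 911 → 2734 → 1367 → 4102 → 2051 → 6154 → 3077 → 9232 → 4616 → 2308 → 1154 → 577 → 1732 → 866 → 433 → 1300 → 650 → 325 → 976 → 488 → 244 → 122 → 61 → 184 → 92 → 46 → 23 → 70 → 35 → 106 → 53 → 160 → 80 → 40 → 20 → 10 → 5 → 16 → 8 → 4 → 2 → 1
Total steps = 132

132 steps


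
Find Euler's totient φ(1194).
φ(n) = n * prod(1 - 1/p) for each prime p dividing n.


1194 = 2 × 3 × 199
Prime factors: 2, 3, 199
φ(1194) = 1194 × (1-1/2) × (1-1/3) × (1-1/199)
= 1194 × 1/2 × 2/3 × 198/199 = 396

φ(1194) = 396


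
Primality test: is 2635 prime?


2635 / 5 = 527 (exact division)
2635 is NOT prime.

No, 2635 is not prime


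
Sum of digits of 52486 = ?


5 + 2 + 4 + 8 + 6 = 25


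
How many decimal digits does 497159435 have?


497159435 has 9 digits in base 10
floor(log10(497159435)) + 1 = floor(8.6965) + 1 = 9

9 digits (base 10)


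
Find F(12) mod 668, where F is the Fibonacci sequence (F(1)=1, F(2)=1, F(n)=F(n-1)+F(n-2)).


F(k) mod 668 for k=1..12:
1, 1, 2, 3, 5, 8, 13, 21, 34, 55, 89, 144
F(12) mod 668 = 144


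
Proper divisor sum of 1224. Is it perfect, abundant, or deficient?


Proper divisors: 1, 2, 3, 4, 6, 8, 9, 12, 17, 18, 24, 34, 36, 51, 68, 72, 102, 136, 153, 204, 306, 408, 612
Sum = 1 + 2 + 3 + 4 + 6 + 8 + 9 + 12 + 17 + 18 + 24 + 34 + 36 + 51 + 68 + 72 + 102 + 136 + 153 + 204 + 306 + 408 + 612 = 2286
2286 > 1224 → abundant

s(1224) = 2286 (abundant)


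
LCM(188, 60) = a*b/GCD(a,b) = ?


GCD(188, 60) = 4
LCM = 188*60/4 = 11280/4 = 2820

LCM = 2820


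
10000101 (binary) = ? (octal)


10000101 (base 2) = 133 (decimal)
133 (decimal) = 205 (base 8)


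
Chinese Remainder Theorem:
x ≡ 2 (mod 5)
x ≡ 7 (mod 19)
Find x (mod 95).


M = 5*19 = 95
M1 = M/5 = 19, M2 = M/19 = 5
M1^(-1) mod 5 = 4, M2^(-1) mod 19 = 4
x = 2*19*4 + 7*5*4 = 292
292 mod 95 = 7
Check: 7 mod 5 = 2 ✓, 7 mod 19 = 7 ✓

x ≡ 7 (mod 95)


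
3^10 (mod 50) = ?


3^1 mod 50 = 3
3^2 mod 50 = 9
3^3 mod 50 = 27
3^4 mod 50 = 31
3^5 mod 50 = 43
3^6 mod 50 = 29
3^7 mod 50 = 37
3^8 mod 50 = 11
3^9 mod 50 = 33
3^10 mod 50 = 49


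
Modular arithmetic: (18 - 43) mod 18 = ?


18 - 43 = -25
-25 mod 18 = 11


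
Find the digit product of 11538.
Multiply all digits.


1 × 1 × 5 × 3 × 8 = 120


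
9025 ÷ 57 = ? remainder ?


9025 = 57 * 158 + 19
Check: 9006 + 19 = 9025

q = 158, r = 19


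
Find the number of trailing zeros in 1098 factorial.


floor(1098/5) = 219
floor(1098/25) = 43
floor(1098/125) = 8
floor(1098/625) = 1
Total = 271

271 trailing zeros


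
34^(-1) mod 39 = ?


Use the extended Euclidean algorithm on (39, 34); each row r = 39*s + 34*t:
r=39, s=1, t=0
r=34, s=0, t=1
q=1: r=5, s=1, t=-1   [39*(1) + 34*(-1) = 5]
q=6: r=4, s=-6, t=7   [39*(-6) + 34*(7) = 4]
q=1: r=1, s=7, t=-8   [39*(7) + 34*(-8) = 1]
q=4: r=0, s=-34, t=39   [39*(-34) + 34*(39) = 0]
GCD = 1 with t = -8, so 34*(-8) ≡ 1 (mod 39)
Inverse = -8 mod 39 = 31
Check: 34 * 31 = 1054 ≡ 1 (mod 39)

34^(-1) ≡ 31 (mod 39)


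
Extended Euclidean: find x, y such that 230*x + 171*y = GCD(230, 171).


Tabular extended Euclidean (each row: r = 230*s + 171*t):
r=230, s=1, t=0
r=171, s=0, t=1
q=1: r=59, s=1, t=-1   [230*(1) + 171*(-1) = 59]
q=2: r=53, s=-2, t=3   [230*(-2) + 171*(3) = 53]
q=1: r=6, s=3, t=-4   [230*(3) + 171*(-4) = 6]
q=8: r=5, s=-26, t=35   [230*(-26) + 171*(35) = 5]
q=1: r=1, s=29, t=-39   [230*(29) + 171*(-39) = 1]
q=5: r=0, s=-171, t=230   [230*(-171) + 171*(230) = 0]
GCD = 1; from the row with r=1: x=29, y=-39
Check: 230*(29) + 171*(-39) = 6670 - 6669 = 1

GCD = 1, x = 29, y = -39


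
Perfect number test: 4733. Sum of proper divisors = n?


Proper divisors of 4733: 1
Sum = 1 = 1

No, 4733 is not perfect (1 ≠ 4733)


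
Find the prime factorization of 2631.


2631 / 3 = 877
877 / 877 = 1
2631 = 3 × 877


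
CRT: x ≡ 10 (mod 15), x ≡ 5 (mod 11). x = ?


M = 15*11 = 165
M1 = M/15 = 11, M2 = M/11 = 15
M1^(-1) mod 15 = 11, M2^(-1) mod 11 = 3
x = 10*11*11 + 5*15*3 = 1435
1435 mod 165 = 115
Check: 115 mod 15 = 10 ✓, 115 mod 11 = 5 ✓

x ≡ 115 (mod 165)


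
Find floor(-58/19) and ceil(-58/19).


-58/19 = -3.0526
floor = -4
ceil = -3

floor = -4, ceil = -3


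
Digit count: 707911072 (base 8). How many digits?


707911072 in base 8 = 5214356640
Number of digits = 10

10 digits (base 8)


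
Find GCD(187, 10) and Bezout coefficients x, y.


Tabular extended Euclidean (each row: r = 187*s + 10*t):
r=187, s=1, t=0
r=10, s=0, t=1
q=18: r=7, s=1, t=-18   [187*(1) + 10*(-18) = 7]
q=1: r=3, s=-1, t=19   [187*(-1) + 10*(19) = 3]
q=2: r=1, s=3, t=-56   [187*(3) + 10*(-56) = 1]
q=3: r=0, s=-10, t=187   [187*(-10) + 10*(187) = 0]
GCD = 1; from the row with r=1: x=3, y=-56
Check: 187*(3) + 10*(-56) = 561 - 560 = 1

GCD = 1, x = 3, y = -56


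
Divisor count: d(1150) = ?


1150 = 2^1 × 5^2 × 23^1
d(1150) = (1+1) × (2+1) × (1+1) = 12

12 divisors


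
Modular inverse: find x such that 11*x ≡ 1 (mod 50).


Use the extended Euclidean algorithm on (50, 11); each row r = 50*s + 11*t:
r=50, s=1, t=0
r=11, s=0, t=1
q=4: r=6, s=1, t=-4   [50*(1) + 11*(-4) = 6]
q=1: r=5, s=-1, t=5   [50*(-1) + 11*(5) = 5]
q=1: r=1, s=2, t=-9   [50*(2) + 11*(-9) = 1]
q=5: r=0, s=-11, t=50   [50*(-11) + 11*(50) = 0]
GCD = 1 with t = -9, so 11*(-9) ≡ 1 (mod 50)
Inverse = -9 mod 50 = 41
Check: 11 * 41 = 451 ≡ 1 (mod 50)

11^(-1) ≡ 41 (mod 50)


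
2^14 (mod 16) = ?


2^1 mod 16 = 2
2^2 mod 16 = 4
2^3 mod 16 = 8
2^4 mod 16 = 0
2^5 mod 16 = 0
2^6 mod 16 = 0
2^7 mod 16 = 0
2^8 mod 16 = 0
2^9 mod 16 = 0
2^10 mod 16 = 0
2^11 mod 16 = 0
2^12 mod 16 = 0
2^13 mod 16 = 0
2^14 mod 16 = 0


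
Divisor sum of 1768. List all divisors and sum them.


Divisors of 1768: 1, 2, 4, 8, 13, 17, 26, 34, 52, 68, 104, 136, 221, 442, 884, 1768
Sum = 1 + 2 + 4 + 8 + 13 + 17 + 26 + 34 + 52 + 68 + 104 + 136 + 221 + 442 + 884 + 1768 = 3780

σ(1768) = 3780


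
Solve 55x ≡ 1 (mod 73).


GCD(55, 73) = 1, unique solution
a^(-1) mod 73 = 4
x = 4 * 1 mod 73 = 4

x ≡ 4 (mod 73)


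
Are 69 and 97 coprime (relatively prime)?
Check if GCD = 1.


Euclidean algorithm:
97 = 1 * 69 + 28
69 = 2 * 28 + 13
28 = 2 * 13 + 2
13 = 6 * 2 + 1
2 = 2 * 1 + 0
GCD(69, 97) = 1

Yes, coprime (GCD = 1)


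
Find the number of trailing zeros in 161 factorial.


floor(161/5) = 32
floor(161/25) = 6
floor(161/125) = 1
Total = 39

39 trailing zeros


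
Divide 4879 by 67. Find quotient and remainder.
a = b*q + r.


4879 = 67 * 72 + 55
Check: 4824 + 55 = 4879

q = 72, r = 55


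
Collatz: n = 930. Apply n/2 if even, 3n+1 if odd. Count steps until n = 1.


930 → 465 → 1396 → 698 → 349 → 1048 → 524 → 262 → 131 → 394 → 197 → 592 → 296 → 148 → 74 → 37 → 112 → 56 → 28 → 14 → 7 → 22 → 11 → 34 → 17 → 52 → 26 → 13 → 40 → 20 → 10 → 5 → 16 → 8 → 4 → 2 → 1
Total steps = 36

36 steps


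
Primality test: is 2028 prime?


2028 / 2 = 1014 (exact division)
2028 is NOT prime.

No, 2028 is not prime


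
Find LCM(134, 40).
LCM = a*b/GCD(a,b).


GCD(134, 40) = 2
LCM = 134*40/2 = 5360/2 = 2680

LCM = 2680


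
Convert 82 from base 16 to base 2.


82 (base 16) = 130 (decimal)
130 (decimal) = 10000010 (base 2)


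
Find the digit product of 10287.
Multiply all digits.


1 × 0 × 2 × 8 × 7 = 0


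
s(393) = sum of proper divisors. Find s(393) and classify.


Proper divisors: 1, 3, 131
Sum = 1 + 3 + 131 = 135
135 < 393 → deficient

s(393) = 135 (deficient)


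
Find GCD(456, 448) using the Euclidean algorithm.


456 = 1 * 448 + 8
448 = 56 * 8 + 0
GCD = 8


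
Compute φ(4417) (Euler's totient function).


4417 = 7 × 631
Prime factors: 7, 631
φ(4417) = 4417 × (1-1/7) × (1-1/631)
= 4417 × 6/7 × 630/631 = 3780

φ(4417) = 3780


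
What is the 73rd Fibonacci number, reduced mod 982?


F(k) mod 982 for k=1..73:
1, 1, 2, 3, 5, 8, 13, 21, 34, 55, 89, 144, 233, 377, 610, 5, 615, 620, 253, 873, 144, 35, 179, 214, 393, 607, 18, 625, 643, 286, 929, 233, 180, 413, 593, 24, 617, 641, 276, 917, 211, 146, 357, 503, 860, 381, 259, 640, 899, 557, 474, 49, 523, 572, 113, 685, 798, 501, 317, 818, 153, 971, 142, 131, 273, 404, 677, 99, 776, 875, 669, 562, 249
F(73) mod 982 = 249


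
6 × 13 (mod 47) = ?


6 × 13 = 78
78 mod 47 = 31


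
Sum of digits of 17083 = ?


1 + 7 + 0 + 8 + 3 = 19


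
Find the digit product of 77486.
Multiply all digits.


7 × 7 × 4 × 8 × 6 = 9408


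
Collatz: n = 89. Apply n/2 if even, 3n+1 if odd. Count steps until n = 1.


89 → 268 → 134 → 67 → 202 → 101 → 304 → 152 → 76 → 38 → 19 → 58 → 29 → 88 → 44 → 22 → 11 → 34 → 17 → 52 → 26 → 13 → 40 → 20 → 10 → 5 → 16 → 8 → 4 → 2 → 1
Total steps = 30

30 steps


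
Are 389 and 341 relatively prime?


Euclidean algorithm:
389 = 1 * 341 + 48
341 = 7 * 48 + 5
48 = 9 * 5 + 3
5 = 1 * 3 + 2
3 = 1 * 2 + 1
2 = 2 * 1 + 0
GCD(389, 341) = 1

Yes, coprime (GCD = 1)


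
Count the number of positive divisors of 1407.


1407 = 3^1 × 7^1 × 67^1
d(1407) = (1+1) × (1+1) × (1+1) = 8

8 divisors


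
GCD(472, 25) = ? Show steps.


472 = 18 * 25 + 22
25 = 1 * 22 + 3
22 = 7 * 3 + 1
3 = 3 * 1 + 0
GCD = 1


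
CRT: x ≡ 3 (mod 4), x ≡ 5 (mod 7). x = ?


M = 4*7 = 28
M1 = M/4 = 7, M2 = M/7 = 4
M1^(-1) mod 4 = 3, M2^(-1) mod 7 = 2
x = 3*7*3 + 5*4*2 = 103
103 mod 28 = 19
Check: 19 mod 4 = 3 ✓, 19 mod 7 = 5 ✓

x ≡ 19 (mod 28)


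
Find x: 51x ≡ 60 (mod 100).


GCD(51, 100) = 1, unique solution
a^(-1) mod 100 = 51
x = 51 * 60 mod 100 = 60

x ≡ 60 (mod 100)


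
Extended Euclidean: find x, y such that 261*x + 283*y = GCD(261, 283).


Tabular extended Euclidean (each row: r = 261*s + 283*t):
r=261, s=1, t=0
r=283, s=0, t=1
q=0: r=261, s=1, t=0   [261*(1) + 283*(0) = 261]
q=1: r=22, s=-1, t=1   [261*(-1) + 283*(1) = 22]
q=11: r=19, s=12, t=-11   [261*(12) + 283*(-11) = 19]
q=1: r=3, s=-13, t=12   [261*(-13) + 283*(12) = 3]
q=6: r=1, s=90, t=-83   [261*(90) + 283*(-83) = 1]
q=3: r=0, s=-283, t=261   [261*(-283) + 283*(261) = 0]
GCD = 1; from the row with r=1: x=90, y=-83
Check: 261*(90) + 283*(-83) = 23490 - 23489 = 1

GCD = 1, x = 90, y = -83


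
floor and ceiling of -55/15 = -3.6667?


-55/15 = -3.6667
floor = -4
ceil = -3

floor = -4, ceil = -3


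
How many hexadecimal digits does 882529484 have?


882529484 in base 16 = 349A54CC
Number of digits = 8

8 digits (base 16)


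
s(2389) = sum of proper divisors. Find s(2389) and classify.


Proper divisors: 1
Sum = 1 = 1
1 < 2389 → deficient

s(2389) = 1 (deficient)


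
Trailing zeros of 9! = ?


floor(9/5) = 1
Total = 1

1 trailing zeros


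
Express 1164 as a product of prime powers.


1164 / 2 = 582
582 / 2 = 291
291 / 3 = 97
97 / 97 = 1
1164 = 2^2 × 3 × 97


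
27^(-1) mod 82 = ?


Use the extended Euclidean algorithm on (82, 27); each row r = 82*s + 27*t:
r=82, s=1, t=0
r=27, s=0, t=1
q=3: r=1, s=1, t=-3   [82*(1) + 27*(-3) = 1]
q=27: r=0, s=-27, t=82   [82*(-27) + 27*(82) = 0]
GCD = 1 with t = -3, so 27*(-3) ≡ 1 (mod 82)
Inverse = -3 mod 82 = 79
Check: 27 * 79 = 2133 ≡ 1 (mod 82)

27^(-1) ≡ 79 (mod 82)


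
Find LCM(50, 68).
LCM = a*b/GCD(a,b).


GCD(50, 68) = 2
LCM = 50*68/2 = 3400/2 = 1700

LCM = 1700


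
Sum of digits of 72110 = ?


7 + 2 + 1 + 1 + 0 = 11


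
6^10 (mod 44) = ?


6^1 mod 44 = 6
6^2 mod 44 = 36
6^3 mod 44 = 40
6^4 mod 44 = 20
6^5 mod 44 = 32
6^6 mod 44 = 16
6^7 mod 44 = 8
6^8 mod 44 = 4
6^9 mod 44 = 24
6^10 mod 44 = 12


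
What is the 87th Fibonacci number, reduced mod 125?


F(k) mod 125 for k=1..87:
1, 1, 2, 3, 5, 8, 13, 21, 34, 55, 89, 19, 108, 2, 110, 112, 97, 84, 56, 15, 71, 86, 32, 118, 25, 18, 43, 61, 104, 40, 19, 59, 78, 12, 90, 102, 67, 44, 111, 30, 16, 46, 62, 108, 45, 28, 73, 101, 49, 25, 74, 99, 48, 22, 70, 92, 37, 4, 41, 45, 86, 6, 92, 98, 65, 38, 103, 16, 119, 10, 4, 14, 18, 32, 50, 82, 7, 89, 96, 60, 31, 91, 122, 88, 85, 48, 8
F(87) mod 125 = 8


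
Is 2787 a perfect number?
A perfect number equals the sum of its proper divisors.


Proper divisors of 2787: 1, 3, 929
Sum = 1 + 3 + 929 = 933

No, 2787 is not perfect (933 ≠ 2787)


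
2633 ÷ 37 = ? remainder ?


2633 = 37 * 71 + 6
Check: 2627 + 6 = 2633

q = 71, r = 6


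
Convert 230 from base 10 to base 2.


230 (base 10) = 230 (decimal)
230 (decimal) = 11100110 (base 2)


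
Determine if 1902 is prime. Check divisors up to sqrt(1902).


1902 / 2 = 951 (exact division)
1902 is NOT prime.

No, 1902 is not prime


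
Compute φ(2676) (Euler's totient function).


2676 = 2^2 × 3 × 223
Prime factors: 2, 3, 223
φ(2676) = 2676 × (1-1/2) × (1-1/3) × (1-1/223)
= 2676 × 1/2 × 2/3 × 222/223 = 888

φ(2676) = 888


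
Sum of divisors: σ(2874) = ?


Divisors of 2874: 1, 2, 3, 6, 479, 958, 1437, 2874
Sum = 1 + 2 + 3 + 6 + 479 + 958 + 1437 + 2874 = 5760

σ(2874) = 5760


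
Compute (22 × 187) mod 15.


22 × 187 = 4114
4114 mod 15 = 4


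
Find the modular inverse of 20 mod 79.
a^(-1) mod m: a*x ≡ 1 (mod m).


Use the extended Euclidean algorithm on (79, 20); each row r = 79*s + 20*t:
r=79, s=1, t=0
r=20, s=0, t=1
q=3: r=19, s=1, t=-3   [79*(1) + 20*(-3) = 19]
q=1: r=1, s=-1, t=4   [79*(-1) + 20*(4) = 1]
q=19: r=0, s=20, t=-79   [79*(20) + 20*(-79) = 0]
GCD = 1 with t = 4, so 20*(4) ≡ 1 (mod 79)
Inverse = 4 mod 79 = 4
Check: 20 * 4 = 80 ≡ 1 (mod 79)

20^(-1) ≡ 4 (mod 79)


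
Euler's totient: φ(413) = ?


413 = 7 × 59
Prime factors: 7, 59
φ(413) = 413 × (1-1/7) × (1-1/59)
= 413 × 6/7 × 58/59 = 348

φ(413) = 348


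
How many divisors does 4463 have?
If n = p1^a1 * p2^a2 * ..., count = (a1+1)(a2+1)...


4463 = 4463^1
d(4463) = (1+1) = 2

2 divisors


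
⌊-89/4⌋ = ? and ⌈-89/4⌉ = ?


-89/4 = -22.2500
floor = -23
ceil = -22

floor = -23, ceil = -22


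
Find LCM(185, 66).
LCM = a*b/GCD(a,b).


GCD(185, 66) = 1
LCM = 185*66/1 = 12210/1 = 12210

LCM = 12210


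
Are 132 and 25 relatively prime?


Euclidean algorithm:
132 = 5 * 25 + 7
25 = 3 * 7 + 4
7 = 1 * 4 + 3
4 = 1 * 3 + 1
3 = 3 * 1 + 0
GCD(132, 25) = 1

Yes, coprime (GCD = 1)


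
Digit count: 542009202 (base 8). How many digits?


542009202 in base 8 = 4023463562
Number of digits = 10

10 digits (base 8)


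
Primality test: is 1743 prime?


1743 / 3 = 581 (exact division)
1743 is NOT prime.

No, 1743 is not prime


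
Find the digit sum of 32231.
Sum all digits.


3 + 2 + 2 + 3 + 1 = 11


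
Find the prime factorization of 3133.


3133 / 13 = 241
241 / 241 = 1
3133 = 13 × 241


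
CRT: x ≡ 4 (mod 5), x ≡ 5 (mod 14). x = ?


M = 5*14 = 70
M1 = M/5 = 14, M2 = M/14 = 5
M1^(-1) mod 5 = 4, M2^(-1) mod 14 = 3
x = 4*14*4 + 5*5*3 = 299
299 mod 70 = 19
Check: 19 mod 5 = 4 ✓, 19 mod 14 = 5 ✓

x ≡ 19 (mod 70)


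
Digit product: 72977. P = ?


7 × 2 × 9 × 7 × 7 = 6174


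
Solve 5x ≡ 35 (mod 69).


GCD(5, 69) = 1, unique solution
a^(-1) mod 69 = 14
x = 14 * 35 mod 69 = 7

x ≡ 7 (mod 69)


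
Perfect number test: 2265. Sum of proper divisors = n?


Proper divisors of 2265: 1, 3, 5, 15, 151, 453, 755
Sum = 1 + 3 + 5 + 15 + 151 + 453 + 755 = 1383

No, 2265 is not perfect (1383 ≠ 2265)


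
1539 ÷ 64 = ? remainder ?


1539 = 64 * 24 + 3
Check: 1536 + 3 = 1539

q = 24, r = 3


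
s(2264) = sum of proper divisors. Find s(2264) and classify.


Proper divisors: 1, 2, 4, 8, 283, 566, 1132
Sum = 1 + 2 + 4 + 8 + 283 + 566 + 1132 = 1996
1996 < 2264 → deficient

s(2264) = 1996 (deficient)


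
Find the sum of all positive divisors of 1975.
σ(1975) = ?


Divisors of 1975: 1, 5, 25, 79, 395, 1975
Sum = 1 + 5 + 25 + 79 + 395 + 1975 = 2480

σ(1975) = 2480


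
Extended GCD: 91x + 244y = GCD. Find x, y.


Tabular extended Euclidean (each row: r = 91*s + 244*t):
r=91, s=1, t=0
r=244, s=0, t=1
q=0: r=91, s=1, t=0   [91*(1) + 244*(0) = 91]
q=2: r=62, s=-2, t=1   [91*(-2) + 244*(1) = 62]
q=1: r=29, s=3, t=-1   [91*(3) + 244*(-1) = 29]
q=2: r=4, s=-8, t=3   [91*(-8) + 244*(3) = 4]
q=7: r=1, s=59, t=-22   [91*(59) + 244*(-22) = 1]
q=4: r=0, s=-244, t=91   [91*(-244) + 244*(91) = 0]
GCD = 1; from the row with r=1: x=59, y=-22
Check: 91*(59) + 244*(-22) = 5369 - 5368 = 1

GCD = 1, x = 59, y = -22


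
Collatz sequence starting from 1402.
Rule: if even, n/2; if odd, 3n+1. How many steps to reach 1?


1402 → 701 → 2104 → 1052 → 526 → 263 → 790 → 395 → 1186 → 593 → 1780 → 890 → 445 → 1336 → 668 → 334 → 167 → 502 → 251 → 754 → 377 → 1132 → 566 → 283 → 850 → 425 → 1276 → 638 → 319 → 958 → 479 → 1438 → 719 → 2158 → 1079 → 3238 → 1619 → 4858 → 2429 → 7288 → 3644 → 1822 → 911 → 2734 → 1367 → 4102 → 2051 → 6154 → 3077 → 9232 → 4616 → 2308 → 1154 → 577 → 1732 → 866 → 433 → 1300 → 650 → 325 → 976 → 488 → 244 → 122 → 61 → 184 → 92 → 46 → 23 → 70 → 35 → 106 → 53 → 160 → 80 → 40 → 20 → 10 → 5 → 16 → 8 → 4 → 2 → 1
Total steps = 83

83 steps


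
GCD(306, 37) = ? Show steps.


306 = 8 * 37 + 10
37 = 3 * 10 + 7
10 = 1 * 7 + 3
7 = 2 * 3 + 1
3 = 3 * 1 + 0
GCD = 1


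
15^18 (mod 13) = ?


15^1 mod 13 = 2
15^2 mod 13 = 4
15^3 mod 13 = 8
15^4 mod 13 = 3
15^5 mod 13 = 6
15^6 mod 13 = 12
15^7 mod 13 = 11
15^8 mod 13 = 9
15^9 mod 13 = 5
15^10 mod 13 = 10
15^11 mod 13 = 7
15^12 mod 13 = 1
15^13 mod 13 = 2
15^14 mod 13 = 4
15^15 mod 13 = 8
15^16 mod 13 = 3
15^17 mod 13 = 6
15^18 mod 13 = 12


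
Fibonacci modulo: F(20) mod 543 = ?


F(k) mod 543 for k=1..20:
1, 1, 2, 3, 5, 8, 13, 21, 34, 55, 89, 144, 233, 377, 67, 444, 511, 412, 380, 249
F(20) mod 543 = 249


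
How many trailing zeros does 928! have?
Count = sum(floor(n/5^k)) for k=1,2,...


floor(928/5) = 185
floor(928/25) = 37
floor(928/125) = 7
floor(928/625) = 1
Total = 230

230 trailing zeros


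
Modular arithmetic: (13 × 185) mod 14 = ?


13 × 185 = 2405
2405 mod 14 = 11


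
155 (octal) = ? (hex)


155 (base 8) = 109 (decimal)
109 (decimal) = 6D (base 16)


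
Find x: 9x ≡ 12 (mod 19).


GCD(9, 19) = 1, unique solution
a^(-1) mod 19 = 17
x = 17 * 12 mod 19 = 14

x ≡ 14 (mod 19)


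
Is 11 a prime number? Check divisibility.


Check divisors up to sqrt(11) = 3.3166
No divisors found.
11 is prime.

Yes, 11 is prime


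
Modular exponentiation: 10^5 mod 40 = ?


10^1 mod 40 = 10
10^2 mod 40 = 20
10^3 mod 40 = 0
10^4 mod 40 = 0
10^5 mod 40 = 0


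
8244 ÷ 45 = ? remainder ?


8244 = 45 * 183 + 9
Check: 8235 + 9 = 8244

q = 183, r = 9


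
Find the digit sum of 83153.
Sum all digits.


8 + 3 + 1 + 5 + 3 = 20


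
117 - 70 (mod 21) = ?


117 - 70 = 47
47 mod 21 = 5


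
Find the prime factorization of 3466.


3466 / 2 = 1733
1733 / 1733 = 1
3466 = 2 × 1733


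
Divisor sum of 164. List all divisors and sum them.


Divisors of 164: 1, 2, 4, 41, 82, 164
Sum = 1 + 2 + 4 + 41 + 82 + 164 = 294

σ(164) = 294


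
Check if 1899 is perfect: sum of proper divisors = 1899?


Proper divisors of 1899: 1, 3, 9, 211, 633
Sum = 1 + 3 + 9 + 211 + 633 = 857

No, 1899 is not perfect (857 ≠ 1899)


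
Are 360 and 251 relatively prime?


Euclidean algorithm:
360 = 1 * 251 + 109
251 = 2 * 109 + 33
109 = 3 * 33 + 10
33 = 3 * 10 + 3
10 = 3 * 3 + 1
3 = 3 * 1 + 0
GCD(360, 251) = 1

Yes, coprime (GCD = 1)


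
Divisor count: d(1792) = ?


1792 = 2^8 × 7^1
d(1792) = (8+1) × (1+1) = 18

18 divisors


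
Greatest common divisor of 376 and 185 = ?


376 = 2 * 185 + 6
185 = 30 * 6 + 5
6 = 1 * 5 + 1
5 = 5 * 1 + 0
GCD = 1


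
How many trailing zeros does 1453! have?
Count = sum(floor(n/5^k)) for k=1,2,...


floor(1453/5) = 290
floor(1453/25) = 58
floor(1453/125) = 11
floor(1453/625) = 2
Total = 361

361 trailing zeros


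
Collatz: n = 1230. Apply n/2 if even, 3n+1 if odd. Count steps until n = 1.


1230 → 615 → 1846 → 923 → 2770 → 1385 → 4156 → 2078 → 1039 → 3118 → 1559 → 4678 → 2339 → 7018 → 3509 → 10528 → 5264 → 2632 → 1316 → 658 → 329 → 988 → 494 → 247 → 742 → 371 → 1114 → 557 → 1672 → 836 → 418 → 209 → 628 → 314 → 157 → 472 → 236 → 118 → 59 → 178 → 89 → 268 → 134 → 67 → 202 → 101 → 304 → 152 → 76 → 38 → 19 → 58 → 29 → 88 → 44 → 22 → 11 → 34 → 17 → 52 → 26 → 13 → 40 → 20 → 10 → 5 → 16 → 8 → 4 → 2 → 1
Total steps = 70

70 steps


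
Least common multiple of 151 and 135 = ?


GCD(151, 135) = 1
LCM = 151*135/1 = 20385/1 = 20385

LCM = 20385


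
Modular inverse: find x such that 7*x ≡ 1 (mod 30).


Use the extended Euclidean algorithm on (30, 7); each row r = 30*s + 7*t:
r=30, s=1, t=0
r=7, s=0, t=1
q=4: r=2, s=1, t=-4   [30*(1) + 7*(-4) = 2]
q=3: r=1, s=-3, t=13   [30*(-3) + 7*(13) = 1]
q=2: r=0, s=7, t=-30   [30*(7) + 7*(-30) = 0]
GCD = 1 with t = 13, so 7*(13) ≡ 1 (mod 30)
Inverse = 13 mod 30 = 13
Check: 7 * 13 = 91 ≡ 1 (mod 30)

7^(-1) ≡ 13 (mod 30)


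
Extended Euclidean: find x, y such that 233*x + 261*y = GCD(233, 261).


Tabular extended Euclidean (each row: r = 233*s + 261*t):
r=233, s=1, t=0
r=261, s=0, t=1
q=0: r=233, s=1, t=0   [233*(1) + 261*(0) = 233]
q=1: r=28, s=-1, t=1   [233*(-1) + 261*(1) = 28]
q=8: r=9, s=9, t=-8   [233*(9) + 261*(-8) = 9]
q=3: r=1, s=-28, t=25   [233*(-28) + 261*(25) = 1]
q=9: r=0, s=261, t=-233   [233*(261) + 261*(-233) = 0]
GCD = 1; from the row with r=1: x=-28, y=25
Check: 233*(-28) + 261*(25) = -6524 + 6525 = 1

GCD = 1, x = -28, y = 25


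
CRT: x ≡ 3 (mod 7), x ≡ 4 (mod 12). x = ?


M = 7*12 = 84
M1 = M/7 = 12, M2 = M/12 = 7
M1^(-1) mod 7 = 3, M2^(-1) mod 12 = 7
x = 3*12*3 + 4*7*7 = 304
304 mod 84 = 52
Check: 52 mod 7 = 3 ✓, 52 mod 12 = 4 ✓

x ≡ 52 (mod 84)


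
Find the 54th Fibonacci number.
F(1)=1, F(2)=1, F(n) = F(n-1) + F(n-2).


Sequence: 1, 1, 2, 3, 5, 8, 13, 21, 34, 55, 89, 144, 233, 377, 610, 987, 1597, 2584, 4181, 6765, 10946, 17711, 28657, 46368, 75025, 121393, 196418, 317811, 514229, 832040, 1346269, 2178309, 3524578, 5702887, 9227465, 14930352, 24157817, 39088169, 63245986, 102334155, 165580141, 267914296, 433494437, 701408733, 1134903170, 1836311903, 2971215073, 4807526976, 7778742049, 12586269025, 20365011074, 32951280099, 53316291173, 86267571272
F(54) = 86267571272


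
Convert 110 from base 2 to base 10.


110 (base 2) = 6 (decimal)
6 (decimal) = 6 (base 10)


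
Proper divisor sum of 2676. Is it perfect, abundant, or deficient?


Proper divisors: 1, 2, 3, 4, 6, 12, 223, 446, 669, 892, 1338
Sum = 1 + 2 + 3 + 4 + 6 + 12 + 223 + 446 + 669 + 892 + 1338 = 3596
3596 > 2676 → abundant

s(2676) = 3596 (abundant)


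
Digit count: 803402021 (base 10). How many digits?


803402021 has 9 digits in base 10
floor(log10(803402021)) + 1 = floor(8.9049) + 1 = 9

9 digits (base 10)


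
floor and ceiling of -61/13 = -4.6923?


-61/13 = -4.6923
floor = -5
ceil = -4

floor = -5, ceil = -4


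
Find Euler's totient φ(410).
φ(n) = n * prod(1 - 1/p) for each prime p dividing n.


410 = 2 × 5 × 41
Prime factors: 2, 5, 41
φ(410) = 410 × (1-1/2) × (1-1/5) × (1-1/41)
= 410 × 1/2 × 4/5 × 40/41 = 160

φ(410) = 160


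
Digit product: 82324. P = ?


8 × 2 × 3 × 2 × 4 = 384


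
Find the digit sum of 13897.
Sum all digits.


1 + 3 + 8 + 9 + 7 = 28


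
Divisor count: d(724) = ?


724 = 2^2 × 181^1
d(724) = (2+1) × (1+1) = 6

6 divisors


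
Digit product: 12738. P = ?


1 × 2 × 7 × 3 × 8 = 336


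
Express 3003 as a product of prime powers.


3003 / 3 = 1001
1001 / 7 = 143
143 / 11 = 13
13 / 13 = 1
3003 = 3 × 7 × 11 × 13


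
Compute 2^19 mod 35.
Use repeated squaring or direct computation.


2^1 mod 35 = 2
2^2 mod 35 = 4
2^3 mod 35 = 8
2^4 mod 35 = 16
2^5 mod 35 = 32
2^6 mod 35 = 29
2^7 mod 35 = 23
2^8 mod 35 = 11
2^9 mod 35 = 22
2^10 mod 35 = 9
2^11 mod 35 = 18
2^12 mod 35 = 1
2^13 mod 35 = 2
2^14 mod 35 = 4
2^15 mod 35 = 8
2^16 mod 35 = 16
2^17 mod 35 = 32
2^18 mod 35 = 29
2^19 mod 35 = 23


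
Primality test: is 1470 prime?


1470 / 2 = 735 (exact division)
1470 is NOT prime.

No, 1470 is not prime


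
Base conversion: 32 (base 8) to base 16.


32 (base 8) = 26 (decimal)
26 (decimal) = 1A (base 16)


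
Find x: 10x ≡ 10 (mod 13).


GCD(10, 13) = 1, unique solution
a^(-1) mod 13 = 4
x = 4 * 10 mod 13 = 1

x ≡ 1 (mod 13)


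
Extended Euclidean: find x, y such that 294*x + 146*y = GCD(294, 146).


Tabular extended Euclidean (each row: r = 294*s + 146*t):
r=294, s=1, t=0
r=146, s=0, t=1
q=2: r=2, s=1, t=-2   [294*(1) + 146*(-2) = 2]
q=73: r=0, s=-73, t=147   [294*(-73) + 146*(147) = 0]
GCD = 2; from the row with r=2: x=1, y=-2
Check: 294*(1) + 146*(-2) = 294 - 292 = 2

GCD = 2, x = 1, y = -2


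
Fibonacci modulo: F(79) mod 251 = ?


F(k) mod 251 for k=1..79:
1, 1, 2, 3, 5, 8, 13, 21, 34, 55, 89, 144, 233, 126, 108, 234, 91, 74, 165, 239, 153, 141, 43, 184, 227, 160, 136, 45, 181, 226, 156, 131, 36, 167, 203, 119, 71, 190, 10, 200, 210, 159, 118, 26, 144, 170, 63, 233, 45, 27, 72, 99, 171, 19, 190, 209, 148, 106, 3, 109, 112, 221, 82, 52, 134, 186, 69, 4, 73, 77, 150, 227, 126, 102, 228, 79, 56, 135, 191
F(79) mod 251 = 191


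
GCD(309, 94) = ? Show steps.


309 = 3 * 94 + 27
94 = 3 * 27 + 13
27 = 2 * 13 + 1
13 = 13 * 1 + 0
GCD = 1


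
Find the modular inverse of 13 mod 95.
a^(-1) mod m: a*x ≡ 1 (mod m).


Use the extended Euclidean algorithm on (95, 13); each row r = 95*s + 13*t:
r=95, s=1, t=0
r=13, s=0, t=1
q=7: r=4, s=1, t=-7   [95*(1) + 13*(-7) = 4]
q=3: r=1, s=-3, t=22   [95*(-3) + 13*(22) = 1]
q=4: r=0, s=13, t=-95   [95*(13) + 13*(-95) = 0]
GCD = 1 with t = 22, so 13*(22) ≡ 1 (mod 95)
Inverse = 22 mod 95 = 22
Check: 13 * 22 = 286 ≡ 1 (mod 95)

13^(-1) ≡ 22 (mod 95)


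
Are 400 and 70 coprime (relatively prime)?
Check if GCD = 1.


Euclidean algorithm:
400 = 5 * 70 + 50
70 = 1 * 50 + 20
50 = 2 * 20 + 10
20 = 2 * 10 + 0
GCD(400, 70) = 10

No, not coprime (GCD = 10)


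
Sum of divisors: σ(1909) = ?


Divisors of 1909: 1, 23, 83, 1909
Sum = 1 + 23 + 83 + 1909 = 2016

σ(1909) = 2016


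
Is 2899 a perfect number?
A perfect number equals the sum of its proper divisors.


Proper divisors of 2899: 1, 13, 223
Sum = 1 + 13 + 223 = 237

No, 2899 is not perfect (237 ≠ 2899)


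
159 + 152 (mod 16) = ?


159 + 152 = 311
311 mod 16 = 7


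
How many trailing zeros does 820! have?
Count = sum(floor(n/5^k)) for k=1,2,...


floor(820/5) = 164
floor(820/25) = 32
floor(820/125) = 6
floor(820/625) = 1
Total = 203

203 trailing zeros


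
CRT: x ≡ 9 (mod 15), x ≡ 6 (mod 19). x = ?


M = 15*19 = 285
M1 = M/15 = 19, M2 = M/19 = 15
M1^(-1) mod 15 = 4, M2^(-1) mod 19 = 14
x = 9*19*4 + 6*15*14 = 1944
1944 mod 285 = 234
Check: 234 mod 15 = 9 ✓, 234 mod 19 = 6 ✓

x ≡ 234 (mod 285)


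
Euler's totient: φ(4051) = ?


4051 = 4051
Prime factors: 4051
φ(4051) = 4051 × (1-1/4051)
= 4051 × 4050/4051 = 4050

φ(4051) = 4050


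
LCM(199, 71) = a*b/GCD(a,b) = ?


GCD(199, 71) = 1
LCM = 199*71/1 = 14129/1 = 14129

LCM = 14129


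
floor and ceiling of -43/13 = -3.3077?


-43/13 = -3.3077
floor = -4
ceil = -3

floor = -4, ceil = -3


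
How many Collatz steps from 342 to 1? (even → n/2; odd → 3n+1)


342 → 171 → 514 → 257 → 772 → 386 → 193 → 580 → 290 → 145 → 436 → 218 → 109 → 328 → 164 → 82 → 41 → 124 → 62 → 31 → 94 → 47 → 142 → 71 → 214 → 107 → 322 → 161 → 484 → 242 → 121 → 364 → 182 → 91 → 274 → 137 → 412 → 206 → 103 → 310 → 155 → 466 → 233 → 700 → 350 → 175 → 526 → 263 → 790 → 395 → 1186 → 593 → 1780 → 890 → 445 → 1336 → 668 → 334 → 167 → 502 → 251 → 754 → 377 → 1132 → 566 → 283 → 850 → 425 → 1276 → 638 → 319 → 958 → 479 → 1438 → 719 → 2158 → 1079 → 3238 → 1619 → 4858 → 2429 → 7288 → 3644 → 1822 → 911 → 2734 → 1367 → 4102 → 2051 → 6154 → 3077 → 9232 → 4616 → 2308 → 1154 → 577 → 1732 → 866 → 433 → 1300 → 650 → 325 → 976 → 488 → 244 → 122 → 61 → 184 → 92 → 46 → 23 → 70 → 35 → 106 → 53 → 160 → 80 → 40 → 20 → 10 → 5 → 16 → 8 → 4 → 2 → 1
Total steps = 125

125 steps


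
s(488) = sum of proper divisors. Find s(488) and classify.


Proper divisors: 1, 2, 4, 8, 61, 122, 244
Sum = 1 + 2 + 4 + 8 + 61 + 122 + 244 = 442
442 < 488 → deficient

s(488) = 442 (deficient)


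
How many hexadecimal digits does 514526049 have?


514526049 in base 16 = 1EAB0B61
Number of digits = 8

8 digits (base 16)


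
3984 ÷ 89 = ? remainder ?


3984 = 89 * 44 + 68
Check: 3916 + 68 = 3984

q = 44, r = 68


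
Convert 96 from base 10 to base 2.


96 (base 10) = 96 (decimal)
96 (decimal) = 1100000 (base 2)


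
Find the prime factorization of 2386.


2386 / 2 = 1193
1193 / 1193 = 1
2386 = 2 × 1193


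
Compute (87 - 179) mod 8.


87 - 179 = -92
-92 mod 8 = 4


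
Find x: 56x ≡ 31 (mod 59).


GCD(56, 59) = 1, unique solution
a^(-1) mod 59 = 39
x = 39 * 31 mod 59 = 29

x ≡ 29 (mod 59)


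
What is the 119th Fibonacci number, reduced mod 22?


F(k) mod 22 for k=1..119:
1, 1, 2, 3, 5, 8, 13, 21, 12, 11, 1, 12, 13, 3, 16, 19, 13, 10, 1, 11, 12, 1, 13, 14, 5, 19, 2, 21, 1, 0, 1, 1, 2, 3, 5, 8, 13, 21, 12, 11, 1, 12, 13, 3, 16, 19, 13, 10, 1, 11, 12, 1, 13, 14, 5, 19, 2, 21, 1, 0, 1, 1, 2, 3, 5, 8, 13, 21, 12, 11, 1, 12, 13, 3, 16, 19, 13, 10, 1, 11, 12, 1, 13, 14, 5, 19, 2, 21, 1, 0, 1, 1, 2, 3, 5, 8, 13, 21, 12, 11, 1, 12, 13, 3, 16, 19, 13, 10, 1, 11, 12, 1, 13, 14, 5, 19, 2, 21, 1
F(119) mod 22 = 1


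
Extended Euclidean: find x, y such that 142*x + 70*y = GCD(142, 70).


Tabular extended Euclidean (each row: r = 142*s + 70*t):
r=142, s=1, t=0
r=70, s=0, t=1
q=2: r=2, s=1, t=-2   [142*(1) + 70*(-2) = 2]
q=35: r=0, s=-35, t=71   [142*(-35) + 70*(71) = 0]
GCD = 2; from the row with r=2: x=1, y=-2
Check: 142*(1) + 70*(-2) = 142 - 140 = 2

GCD = 2, x = 1, y = -2


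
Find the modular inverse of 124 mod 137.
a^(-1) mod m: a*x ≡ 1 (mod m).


Use the extended Euclidean algorithm on (137, 124); each row r = 137*s + 124*t:
r=137, s=1, t=0
r=124, s=0, t=1
q=1: r=13, s=1, t=-1   [137*(1) + 124*(-1) = 13]
q=9: r=7, s=-9, t=10   [137*(-9) + 124*(10) = 7]
q=1: r=6, s=10, t=-11   [137*(10) + 124*(-11) = 6]
q=1: r=1, s=-19, t=21   [137*(-19) + 124*(21) = 1]
q=6: r=0, s=124, t=-137   [137*(124) + 124*(-137) = 0]
GCD = 1 with t = 21, so 124*(21) ≡ 1 (mod 137)
Inverse = 21 mod 137 = 21
Check: 124 * 21 = 2604 ≡ 1 (mod 137)

124^(-1) ≡ 21 (mod 137)


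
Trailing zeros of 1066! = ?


floor(1066/5) = 213
floor(1066/25) = 42
floor(1066/125) = 8
floor(1066/625) = 1
Total = 264

264 trailing zeros


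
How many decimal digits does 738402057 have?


738402057 has 9 digits in base 10
floor(log10(738402057)) + 1 = floor(8.8683) + 1 = 9

9 digits (base 10)


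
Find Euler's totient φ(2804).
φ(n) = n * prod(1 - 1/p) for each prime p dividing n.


2804 = 2^2 × 701
Prime factors: 2, 701
φ(2804) = 2804 × (1-1/2) × (1-1/701)
= 2804 × 1/2 × 700/701 = 1400

φ(2804) = 1400


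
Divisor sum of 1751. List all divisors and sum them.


Divisors of 1751: 1, 17, 103, 1751
Sum = 1 + 17 + 103 + 1751 = 1872

σ(1751) = 1872


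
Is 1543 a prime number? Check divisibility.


Check divisors up to sqrt(1543) = 39.2810
No divisors found.
1543 is prime.

Yes, 1543 is prime


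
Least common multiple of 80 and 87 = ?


GCD(80, 87) = 1
LCM = 80*87/1 = 6960/1 = 6960

LCM = 6960


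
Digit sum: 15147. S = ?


1 + 5 + 1 + 4 + 7 = 18


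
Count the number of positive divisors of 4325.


4325 = 5^2 × 173^1
d(4325) = (2+1) × (1+1) = 6

6 divisors


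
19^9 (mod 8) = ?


19^1 mod 8 = 3
19^2 mod 8 = 1
19^3 mod 8 = 3
19^4 mod 8 = 1
19^5 mod 8 = 3
19^6 mod 8 = 1
19^7 mod 8 = 3
19^8 mod 8 = 1
19^9 mod 8 = 3


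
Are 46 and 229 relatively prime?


Euclidean algorithm:
229 = 4 * 46 + 45
46 = 1 * 45 + 1
45 = 45 * 1 + 0
GCD(46, 229) = 1

Yes, coprime (GCD = 1)


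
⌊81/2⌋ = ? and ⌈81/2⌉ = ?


81/2 = 40.5000
floor = 40
ceil = 41

floor = 40, ceil = 41


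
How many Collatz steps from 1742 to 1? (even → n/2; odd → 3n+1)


1742 → 871 → 2614 → 1307 → 3922 → 1961 → 5884 → 2942 → 1471 → 4414 → 2207 → 6622 → 3311 → 9934 → 4967 → 14902 → 7451 → 22354 → 11177 → 33532 → 16766 → 8383 → 25150 → 12575 → 37726 → 18863 → 56590 → 28295 → 84886 → 42443 → 127330 → 63665 → 190996 → 95498 → 47749 → 143248 → 71624 → 35812 → 17906 → 8953 → 26860 → 13430 → 6715 → 20146 → 10073 → 30220 → 15110 → 7555 → 22666 → 11333 → 34000 → 17000 → 8500 → 4250 → 2125 → 6376 → 3188 → 1594 → 797 → 2392 → 1196 → 598 → 299 → 898 → 449 → 1348 → 674 → 337 → 1012 → 506 → 253 → 760 → 380 → 190 → 95 → 286 → 143 → 430 → 215 → 646 → 323 → 970 → 485 → 1456 → 728 → 364 → 182 → 91 → 274 → 137 → 412 → 206 → 103 → 310 → 155 → 466 → 233 → 700 → 350 → 175 → 526 → 263 → 790 → 395 → 1186 → 593 → 1780 → 890 → 445 → 1336 → 668 → 334 → 167 → 502 → 251 → 754 → 377 → 1132 → 566 → 283 → 850 → 425 → 1276 → 638 → 319 → 958 → 479 → 1438 → 719 → 2158 → 1079 → 3238 → 1619 → 4858 → 2429 → 7288 → 3644 → 1822 → 911 → 2734 → 1367 → 4102 → 2051 → 6154 → 3077 → 9232 → 4616 → 2308 → 1154 → 577 → 1732 → 866 → 433 → 1300 → 650 → 325 → 976 → 488 → 244 → 122 → 61 → 184 → 92 → 46 → 23 → 70 → 35 → 106 → 53 → 160 → 80 → 40 → 20 → 10 → 5 → 16 → 8 → 4 → 2 → 1
Total steps = 179

179 steps


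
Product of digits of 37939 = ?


3 × 7 × 9 × 3 × 9 = 5103


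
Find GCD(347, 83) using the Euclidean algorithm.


347 = 4 * 83 + 15
83 = 5 * 15 + 8
15 = 1 * 8 + 7
8 = 1 * 7 + 1
7 = 7 * 1 + 0
GCD = 1


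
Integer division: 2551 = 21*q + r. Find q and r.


2551 = 21 * 121 + 10
Check: 2541 + 10 = 2551

q = 121, r = 10


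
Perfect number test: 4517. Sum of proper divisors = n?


Proper divisors of 4517: 1
Sum = 1 = 1

No, 4517 is not perfect (1 ≠ 4517)


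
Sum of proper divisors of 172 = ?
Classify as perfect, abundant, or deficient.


Proper divisors: 1, 2, 4, 43, 86
Sum = 1 + 2 + 4 + 43 + 86 = 136
136 < 172 → deficient

s(172) = 136 (deficient)


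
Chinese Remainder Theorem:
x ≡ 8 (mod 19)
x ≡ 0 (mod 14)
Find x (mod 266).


M = 19*14 = 266
M1 = M/19 = 14, M2 = M/14 = 19
M1^(-1) mod 19 = 15, M2^(-1) mod 14 = 3
x = 8*14*15 + 0*19*3 = 1680
1680 mod 266 = 84
Check: 84 mod 19 = 8 ✓, 84 mod 14 = 0 ✓

x ≡ 84 (mod 266)


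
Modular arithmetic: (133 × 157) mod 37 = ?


133 × 157 = 20881
20881 mod 37 = 13


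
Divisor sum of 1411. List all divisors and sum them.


Divisors of 1411: 1, 17, 83, 1411
Sum = 1 + 17 + 83 + 1411 = 1512

σ(1411) = 1512


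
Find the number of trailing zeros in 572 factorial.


floor(572/5) = 114
floor(572/25) = 22
floor(572/125) = 4
Total = 140

140 trailing zeros


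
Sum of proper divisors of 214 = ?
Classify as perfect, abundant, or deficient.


Proper divisors: 1, 2, 107
Sum = 1 + 2 + 107 = 110
110 < 214 → deficient

s(214) = 110 (deficient)


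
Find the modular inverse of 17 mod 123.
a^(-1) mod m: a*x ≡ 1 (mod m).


Use the extended Euclidean algorithm on (123, 17); each row r = 123*s + 17*t:
r=123, s=1, t=0
r=17, s=0, t=1
q=7: r=4, s=1, t=-7   [123*(1) + 17*(-7) = 4]
q=4: r=1, s=-4, t=29   [123*(-4) + 17*(29) = 1]
q=4: r=0, s=17, t=-123   [123*(17) + 17*(-123) = 0]
GCD = 1 with t = 29, so 17*(29) ≡ 1 (mod 123)
Inverse = 29 mod 123 = 29
Check: 17 * 29 = 493 ≡ 1 (mod 123)

17^(-1) ≡ 29 (mod 123)


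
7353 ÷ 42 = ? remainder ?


7353 = 42 * 175 + 3
Check: 7350 + 3 = 7353

q = 175, r = 3


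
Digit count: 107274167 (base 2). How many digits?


107274167 in base 2 = 110011001001101111110110111
Number of digits = 27

27 digits (base 2)


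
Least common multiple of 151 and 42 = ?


GCD(151, 42) = 1
LCM = 151*42/1 = 6342/1 = 6342

LCM = 6342


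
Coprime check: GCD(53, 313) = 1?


Euclidean algorithm:
313 = 5 * 53 + 48
53 = 1 * 48 + 5
48 = 9 * 5 + 3
5 = 1 * 3 + 2
3 = 1 * 2 + 1
2 = 2 * 1 + 0
GCD(53, 313) = 1

Yes, coprime (GCD = 1)


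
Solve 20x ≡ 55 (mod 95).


GCD(20, 95) = 5 divides 55
Divide: 4x ≡ 11 (mod 19)
x ≡ 17 (mod 19)


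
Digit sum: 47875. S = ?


4 + 7 + 8 + 7 + 5 = 31


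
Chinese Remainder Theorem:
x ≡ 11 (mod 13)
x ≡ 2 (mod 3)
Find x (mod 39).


M = 13*3 = 39
M1 = M/13 = 3, M2 = M/3 = 13
M1^(-1) mod 13 = 9, M2^(-1) mod 3 = 1
x = 11*3*9 + 2*13*1 = 323
323 mod 39 = 11
Check: 11 mod 13 = 11 ✓, 11 mod 3 = 2 ✓

x ≡ 11 (mod 39)


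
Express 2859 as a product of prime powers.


2859 / 3 = 953
953 / 953 = 1
2859 = 3 × 953


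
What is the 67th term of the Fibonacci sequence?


Sequence: 1, 1, 2, 3, 5, 8, 13, 21, 34, 55, 89, 144, 233, 377, 610, 987, 1597, 2584, 4181, 6765, 10946, 17711, 28657, 46368, 75025, 121393, 196418, 317811, 514229, 832040, 1346269, 2178309, 3524578, 5702887, 9227465, 14930352, 24157817, 39088169, 63245986, 102334155, 165580141, 267914296, 433494437, 701408733, 1134903170, 1836311903, 2971215073, 4807526976, 7778742049, 12586269025, 20365011074, 32951280099, 53316291173, 86267571272, 139583862445, 225851433717, 365435296162, 591286729879, 956722026041, 1548008755920, 2504730781961, 4052739537881, 6557470319842, 10610209857723, 17167680177565, 27777890035288, 44945570212853
F(67) = 44945570212853


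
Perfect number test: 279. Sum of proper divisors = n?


Proper divisors of 279: 1, 3, 9, 31, 93
Sum = 1 + 3 + 9 + 31 + 93 = 137

No, 279 is not perfect (137 ≠ 279)


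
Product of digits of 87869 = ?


8 × 7 × 8 × 6 × 9 = 24192


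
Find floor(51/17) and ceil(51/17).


51/17 = 3.0000
floor = 3
ceil = 3

floor = 3, ceil = 3


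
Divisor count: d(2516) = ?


2516 = 2^2 × 17^1 × 37^1
d(2516) = (2+1) × (1+1) × (1+1) = 12

12 divisors


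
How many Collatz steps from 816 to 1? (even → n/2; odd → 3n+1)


816 → 408 → 204 → 102 → 51 → 154 → 77 → 232 → 116 → 58 → 29 → 88 → 44 → 22 → 11 → 34 → 17 → 52 → 26 → 13 → 40 → 20 → 10 → 5 → 16 → 8 → 4 → 2 → 1
Total steps = 28

28 steps
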